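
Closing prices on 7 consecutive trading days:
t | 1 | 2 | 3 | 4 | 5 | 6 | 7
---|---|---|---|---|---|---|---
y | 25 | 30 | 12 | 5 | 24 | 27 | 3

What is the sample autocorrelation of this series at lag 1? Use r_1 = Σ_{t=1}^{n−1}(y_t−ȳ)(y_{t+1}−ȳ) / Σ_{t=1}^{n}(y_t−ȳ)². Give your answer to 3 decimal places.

Mean ȳ = (25 + 30 + 12 + 5 + 24 + 27 + 3)/7 = 18.0000
Deviations from mean: 7.0000, 12.0000, -6.0000, -13.0000, 6.0000, 9.0000, -15.0000
Σ(y_t−ȳ)(y_{t+1}−ȳ) = (84.0000) + (-72.0000) + (78.0000) + (-78.0000) + (54.0000) + (-135.0000) = -69.0000
Denominator Σ(y_t−ȳ)² = 740.0000
r_1 = -69.0000 / 740.0000 = -0.093

-0.093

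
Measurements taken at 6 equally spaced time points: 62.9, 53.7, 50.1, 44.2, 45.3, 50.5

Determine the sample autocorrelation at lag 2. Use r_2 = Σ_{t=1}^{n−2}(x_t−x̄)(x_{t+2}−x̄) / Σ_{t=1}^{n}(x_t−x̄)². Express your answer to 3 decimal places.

-0.086

Mean x̄ = (62.9 + 53.7 + 50.1 + 44.2 + 45.3 + 50.5)/6 = 51.1167
Deviations from mean: 11.7833, 2.5833, -1.0167, -6.9167, -5.8167, -0.6167
Σ(x_t−x̄)(x_{t+2}−x̄) = (-11.9797) + (-17.8681) + (5.9136) + (4.2653) = -19.6689
Denominator Σ(x_t−x̄)² = 228.6083
r_2 = -19.6689 / 228.6083 = -0.086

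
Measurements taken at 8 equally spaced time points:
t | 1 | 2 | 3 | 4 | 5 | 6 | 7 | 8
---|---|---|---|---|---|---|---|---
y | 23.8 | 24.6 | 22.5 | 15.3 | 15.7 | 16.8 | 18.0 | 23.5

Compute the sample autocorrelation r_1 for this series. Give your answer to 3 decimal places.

0.466

Mean ȳ = (23.8 + 24.6 + 22.5 + 15.3 + 15.7 + 16.8 + 18.0 + 23.5)/8 = 20.0250
Deviations from mean: 3.7750, 4.5750, 2.4750, -4.7250, -4.3250, -3.2250, -2.0250, 3.4750
Numerator Σ_{t=1}^{7}(y_t−ȳ)(y_{t+1}−ȳ) = 50.7769
Denominator Σ(y_t−ȳ)² = 108.9150
r_1 = 50.7769 / 108.9150 = 0.466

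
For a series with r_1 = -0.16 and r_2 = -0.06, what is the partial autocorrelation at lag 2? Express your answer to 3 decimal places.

φ_{22} = (r_2 − r_1²) / (1 − r_1²)
r_1² = (-0.16)² = 0.0256
Numerator = -0.06 − 0.0256 = -0.0856; denominator = 1 − 0.0256 = 0.9744
φ_{22} = -0.0856 / 0.9744 = -0.088

-0.088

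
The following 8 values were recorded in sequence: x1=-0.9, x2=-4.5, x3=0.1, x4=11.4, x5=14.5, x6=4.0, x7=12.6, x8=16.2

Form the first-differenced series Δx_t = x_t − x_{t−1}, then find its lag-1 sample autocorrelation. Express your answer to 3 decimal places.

First differences Δx: -3.6, 4.6, 11.3, 3.1, -10.5, 8.6, 3.6
Mean of differences = 2.4429
Numerator Σ(Δx_t−Δx̄)(Δx_{t+1}−Δx̄) = -69.1804
Denominator Σ(Δx_t−Δx̄)² = 326.8171
r_1(Δx) = -69.1804 / 326.8171 = -0.212

-0.212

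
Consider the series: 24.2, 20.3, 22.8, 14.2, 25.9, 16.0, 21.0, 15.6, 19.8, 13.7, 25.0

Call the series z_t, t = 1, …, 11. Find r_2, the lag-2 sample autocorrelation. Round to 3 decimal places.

Mean z̄ = (24.2 + 20.3 + 22.8 + 14.2 + 25.9 + 16.0 + 21.0 + 15.6 + 19.8 + 13.7 + 25.0)/11 = 19.8636
Numerator Σ_{t=1}^{9}(z_t−z̄)(z_{t+2}−z̄) = 99.0819
Denominator Σ(z_t−z̄)² = 194.9055
r_2 = 99.0819 / 194.9055 = 0.508

0.508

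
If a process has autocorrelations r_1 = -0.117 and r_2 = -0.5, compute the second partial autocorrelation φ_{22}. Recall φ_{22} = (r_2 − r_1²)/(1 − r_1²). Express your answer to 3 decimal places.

-0.521

φ_{22} = (r_2 − r_1²) / (1 − r_1²)
r_1² = (-0.117)² = 0.013689
Numerator = -0.5 − 0.0137 = -0.5137; denominator = 1 − 0.0137 = 0.9863
φ_{22} = -0.5137 / 0.9863 = -0.521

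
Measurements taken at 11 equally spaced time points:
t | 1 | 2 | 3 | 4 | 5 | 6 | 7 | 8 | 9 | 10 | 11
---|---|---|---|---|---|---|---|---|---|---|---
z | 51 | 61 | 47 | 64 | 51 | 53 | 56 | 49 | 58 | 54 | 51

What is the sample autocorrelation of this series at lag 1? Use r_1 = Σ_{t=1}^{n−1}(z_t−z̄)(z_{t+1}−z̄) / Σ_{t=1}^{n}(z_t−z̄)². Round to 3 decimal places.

-0.737

Mean z̄ = (51 + 61 + 47 + 64 + 51 + 53 + 56 + 49 + 58 + 54 + 51)/11 = 54.0909
Numerator Σ_{t=1}^{10}(z_t−z̄)(z_{t+1}−z̄) = -199.6446
Denominator Σ(z_t−z̄)² = 270.9091
r_1 = -199.6446 / 270.9091 = -0.737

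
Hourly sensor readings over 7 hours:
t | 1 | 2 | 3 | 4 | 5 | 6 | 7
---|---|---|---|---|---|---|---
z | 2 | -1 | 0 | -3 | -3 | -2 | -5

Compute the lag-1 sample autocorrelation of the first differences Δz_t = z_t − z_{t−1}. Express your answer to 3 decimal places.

First differences Δz: -3, 1, -3, 0, 1, -3
Mean of differences = -1.1667
Numerator Σ(Δz_t−Δz̄)(Δz_{t+1}−Δz̄) = -11.5278
Denominator Σ(Δz_t−Δz̄)² = 20.8333
r_1(Δz) = -11.5278 / 20.8333 = -0.553

-0.553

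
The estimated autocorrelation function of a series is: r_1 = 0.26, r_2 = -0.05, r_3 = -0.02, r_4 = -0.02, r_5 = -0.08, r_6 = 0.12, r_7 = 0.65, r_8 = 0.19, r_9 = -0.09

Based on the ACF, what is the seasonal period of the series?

The largest autocorrelation is r_7 = 0.65; the remaining lags stay at or below 0.26.
The dominant spike at lag 7 indicates a seasonal period of 7.

7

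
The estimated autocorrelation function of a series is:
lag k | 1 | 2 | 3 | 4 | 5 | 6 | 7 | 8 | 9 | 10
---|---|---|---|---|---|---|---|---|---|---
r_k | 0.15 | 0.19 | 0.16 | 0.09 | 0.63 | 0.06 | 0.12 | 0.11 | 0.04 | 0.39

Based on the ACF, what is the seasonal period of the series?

5

The largest autocorrelation is r_5 = 0.63, with a weaker echo at lag 10 (0.39); the remaining lags stay at or below 0.19.
The dominant spike at lag 5 indicates a seasonal period of 5.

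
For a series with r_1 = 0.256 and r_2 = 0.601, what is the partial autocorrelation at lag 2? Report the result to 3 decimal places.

0.573

φ_{22} = (r_2 − r_1²) / (1 − r_1²)
r_1² = (0.256)² = 0.065536
Numerator = 0.601 − 0.0655 = 0.5355; denominator = 1 − 0.0655 = 0.9345
φ_{22} = 0.5355 / 0.9345 = 0.573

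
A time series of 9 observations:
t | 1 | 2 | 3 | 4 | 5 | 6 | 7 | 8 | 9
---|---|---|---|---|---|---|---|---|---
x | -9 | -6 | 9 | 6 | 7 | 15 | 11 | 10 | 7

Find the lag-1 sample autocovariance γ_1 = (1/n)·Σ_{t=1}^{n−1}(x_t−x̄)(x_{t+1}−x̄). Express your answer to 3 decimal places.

Mean x̄ = (-9 − 6 + 9 + 6 + 7 + 15 + 11 + 10 + 7)/9 = 5.5556
Σ_{t=1}^{8}(x_t−x̄)(x_{t+1}−x̄) = 226.2469
γ_1 = 226.2469 / 9 = 25.139

25.139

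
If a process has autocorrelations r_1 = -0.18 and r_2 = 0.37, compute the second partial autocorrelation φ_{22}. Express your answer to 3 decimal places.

0.349

φ_{22} = (r_2 − r_1²) / (1 − r_1²)
r_1² = (-0.18)² = 0.0324
Numerator = 0.37 − 0.0324 = 0.3376; denominator = 1 − 0.0324 = 0.9676
φ_{22} = 0.3376 / 0.9676 = 0.349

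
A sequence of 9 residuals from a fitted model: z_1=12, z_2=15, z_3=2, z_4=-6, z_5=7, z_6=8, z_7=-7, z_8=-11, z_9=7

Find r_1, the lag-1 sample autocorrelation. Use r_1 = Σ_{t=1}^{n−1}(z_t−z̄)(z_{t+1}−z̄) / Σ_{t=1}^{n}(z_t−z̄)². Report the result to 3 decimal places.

Mean z̄ = (12 + 15 + 2 − 6 + 7 + 8 − 7 − 11 + 7)/9 = 3.0000
Numerator Σ_{t=1}^{8}(z_t−z̄)(z_{t+1}−z̄) = 123.0000
Denominator Σ(z_t−z̄)² = 660.0000
r_1 = 123.0000 / 660.0000 = 0.186

0.186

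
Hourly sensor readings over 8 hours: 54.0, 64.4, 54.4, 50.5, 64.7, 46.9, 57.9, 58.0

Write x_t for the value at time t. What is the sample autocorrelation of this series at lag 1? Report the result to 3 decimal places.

-0.598

Mean x̄ = (54.0 + 64.4 + 54.4 + 50.5 + 64.7 + 46.9 + 57.9 + 58.0)/8 = 56.3500
Deviations from mean: -2.3500, 8.0500, -1.9500, -5.8500, 8.3500, -9.4500, 1.5500, 1.6500
Σ(x_t−x̄)(x_{t+1}−x̄) = (-18.9175) + (-15.6975) + (11.4075) + (-48.8475) + (-78.9075) + (-14.6475) + (2.5575) = -163.0525
Denominator Σ(x_t−x̄)² = 272.5000
r_1 = -163.0525 / 272.5000 = -0.598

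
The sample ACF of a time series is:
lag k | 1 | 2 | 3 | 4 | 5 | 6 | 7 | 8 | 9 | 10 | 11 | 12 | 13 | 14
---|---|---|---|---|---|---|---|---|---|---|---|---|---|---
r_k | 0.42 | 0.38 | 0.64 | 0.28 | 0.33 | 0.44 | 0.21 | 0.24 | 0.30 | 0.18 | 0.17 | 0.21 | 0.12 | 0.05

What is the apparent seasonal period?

3

The largest autocorrelation is r_3 = 0.64, with a weaker echo at lag 6 (0.44); the remaining lags stay at or below 0.42. The elevated value at lag 1 (0.42), dropping to 0.38 at lag 2, reflects decaying short-term dependence rather than seasonality.
The dominant spike at lag 3 indicates a seasonal period of 3.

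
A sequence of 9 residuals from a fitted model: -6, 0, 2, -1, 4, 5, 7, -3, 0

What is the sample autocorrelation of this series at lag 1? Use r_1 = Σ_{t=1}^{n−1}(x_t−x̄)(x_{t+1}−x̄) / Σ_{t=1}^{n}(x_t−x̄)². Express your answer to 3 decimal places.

0.111

Mean x̄ = (-6 + 0 + 2 − 1 + 4 + 5 + 7 − 3 + 0)/9 = 0.8889
Numerator Σ_{t=1}^{8}(x_t−x̄)(x_{t+1}−x̄) = 14.7654
Denominator Σ(x_t−x̄)² = 132.8889
r_1 = 14.7654 / 132.8889 = 0.111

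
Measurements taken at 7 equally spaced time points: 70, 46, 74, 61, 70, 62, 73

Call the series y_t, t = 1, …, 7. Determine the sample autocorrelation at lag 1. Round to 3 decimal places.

Mean ȳ = (70 + 46 + 74 + 61 + 70 + 62 + 73)/7 = 65.1429
Σ(y_t−ȳ)(y_{t+1}−ȳ) = (-92.9796) + (-169.5510) + (-36.6939) + (-20.1224) + (-15.2653) + (-24.6939) = -359.3061
Denominator Σ(y_t−ȳ)² = 580.8571
r_1 = -359.3061 / 580.8571 = -0.619

-0.619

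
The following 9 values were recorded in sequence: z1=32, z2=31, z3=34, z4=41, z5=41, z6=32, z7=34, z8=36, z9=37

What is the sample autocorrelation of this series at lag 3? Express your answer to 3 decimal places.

Mean z̄ = (32 + 31 + 34 + 41 + 41 + 32 + 34 + 36 + 37)/9 = 35.3333
Σ(z_t−z̄)(z_{t+3}−z̄) = (-18.8889) + (-24.5556) + (4.4444) + (-7.5556) + (3.7778) + (-5.5556) = -48.3333
Denominator Σ(z_t−z̄)² = 112.0000
r_3 = -48.3333 / 112.0000 = -0.432

-0.432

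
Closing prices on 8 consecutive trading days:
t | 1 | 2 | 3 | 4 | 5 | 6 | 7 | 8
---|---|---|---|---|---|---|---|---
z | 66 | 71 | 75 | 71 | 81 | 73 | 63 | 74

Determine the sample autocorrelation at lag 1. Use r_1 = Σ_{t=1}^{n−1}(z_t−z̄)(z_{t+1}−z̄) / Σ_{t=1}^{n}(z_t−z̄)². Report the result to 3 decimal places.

Mean z̄ = (66 + 71 + 75 + 71 + 81 + 73 + 63 + 74)/8 = 71.7500
Deviations from mean: -5.7500, -0.7500, 3.2500, -0.7500, 9.2500, 1.2500, -8.7500, 2.2500
Σ(z_t−z̄)(z_{t+1}−z̄) = (4.3125) + (-2.4375) + (-2.4375) + (-6.9375) + (11.5625) + (-10.9375) + (-19.6875) = -26.5625
Denominator Σ(z_t−z̄)² = 213.5000
r_1 = -26.5625 / 213.5000 = -0.124

-0.124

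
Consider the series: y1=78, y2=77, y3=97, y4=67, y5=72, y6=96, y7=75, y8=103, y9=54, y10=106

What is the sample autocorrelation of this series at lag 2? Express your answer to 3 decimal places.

Mean ȳ = (78 + 77 + 97 + 67 + 72 + 96 + 75 + 103 + 54 + 106)/10 = 82.5000
Numerator Σ_{t=1}^{8}(y_t−ȳ)(y_{t+2}−ȳ) = 709.5000
Denominator Σ(y_t−ȳ)² = 2634.5000
r_2 = 709.5000 / 2634.5000 = 0.269

0.269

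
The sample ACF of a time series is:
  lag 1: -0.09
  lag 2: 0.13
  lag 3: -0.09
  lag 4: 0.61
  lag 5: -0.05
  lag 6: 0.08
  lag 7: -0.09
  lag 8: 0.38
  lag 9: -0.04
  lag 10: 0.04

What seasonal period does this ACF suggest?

The largest autocorrelation is r_4 = 0.61, with a weaker echo at lag 8 (0.38); the remaining lags stay at or below 0.13.
The dominant spike at lag 4 indicates a seasonal period of 4.

4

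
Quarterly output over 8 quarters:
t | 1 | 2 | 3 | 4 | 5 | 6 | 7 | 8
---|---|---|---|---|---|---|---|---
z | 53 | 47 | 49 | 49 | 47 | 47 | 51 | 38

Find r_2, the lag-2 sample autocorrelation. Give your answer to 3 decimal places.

Mean z̄ = (53 + 47 + 49 + 49 + 47 + 47 + 51 + 38)/8 = 47.6250
Numerator Σ_{t=1}^{6}(z_t−z̄)(z_{t+2}−z̄) = 8.7188
Denominator Σ(z_t−z̄)² = 137.8750
r_2 = 8.7188 / 137.8750 = 0.063

0.063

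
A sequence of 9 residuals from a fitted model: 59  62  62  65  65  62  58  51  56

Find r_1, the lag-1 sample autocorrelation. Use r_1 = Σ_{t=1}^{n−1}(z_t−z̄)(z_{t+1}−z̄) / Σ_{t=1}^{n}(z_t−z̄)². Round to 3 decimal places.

0.591

Mean z̄ = (59 + 62 + 62 + 65 + 65 + 62 + 58 + 51 + 56)/9 = 60.0000
Numerator Σ_{t=1}^{8}(z_t−z̄)(z_{t+1}−z̄) = 97.0000
Denominator Σ(z_t−z̄)² = 164.0000
r_1 = 97.0000 / 164.0000 = 0.591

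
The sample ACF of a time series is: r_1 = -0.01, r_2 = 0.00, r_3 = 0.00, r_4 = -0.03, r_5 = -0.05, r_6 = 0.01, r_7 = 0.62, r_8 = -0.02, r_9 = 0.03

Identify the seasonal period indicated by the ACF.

7

The largest autocorrelation is r_7 = 0.62; the remaining lags stay at or below 0.03.
The dominant spike at lag 7 indicates a seasonal period of 7.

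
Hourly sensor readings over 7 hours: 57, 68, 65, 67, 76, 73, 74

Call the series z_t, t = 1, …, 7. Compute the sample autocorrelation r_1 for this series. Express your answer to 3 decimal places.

Mean z̄ = (57 + 68 + 65 + 67 + 76 + 73 + 74)/7 = 68.5714
Deviations from mean: -11.5714, -0.5714, -3.5714, -1.5714, 7.4286, 4.4286, 5.4286
Σ(z_t−z̄)(z_{t+1}−z̄) = (6.6122) + (2.0408) + (5.6122) + (-11.6735) + (32.8980) + (24.0408) = 59.5306
Denominator Σ(z_t−z̄)² = 253.7143
r_1 = 59.5306 / 253.7143 = 0.235

0.235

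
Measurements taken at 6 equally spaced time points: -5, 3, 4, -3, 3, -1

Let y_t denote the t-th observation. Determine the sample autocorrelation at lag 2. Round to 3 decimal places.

Mean ȳ = (-5 + 3 + 4 − 3 + 3 − 1)/6 = 0.1667
Deviations from mean: -5.1667, 2.8333, 3.8333, -3.1667, 2.8333, -1.1667
Σ(y_t−ȳ)(y_{t+2}−ȳ) = (-19.8056) + (-8.9722) + (10.8611) + (3.6944) = -14.2222
Denominator Σ(y_t−ȳ)² = 68.8333
r_2 = -14.2222 / 68.8333 = -0.207

-0.207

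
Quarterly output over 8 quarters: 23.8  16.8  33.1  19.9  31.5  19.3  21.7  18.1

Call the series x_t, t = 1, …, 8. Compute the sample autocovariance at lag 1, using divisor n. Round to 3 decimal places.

-18.202

Mean x̄ = (23.8 + 16.8 + 33.1 + 19.9 + 31.5 + 19.3 + 21.7 + 18.1)/8 = 23.0250
Σ_{t=1}^{7}(x_t−x̄)(x_{t+1}−x̄) = -145.6181
γ_1 = -145.6181 / 8 = -18.202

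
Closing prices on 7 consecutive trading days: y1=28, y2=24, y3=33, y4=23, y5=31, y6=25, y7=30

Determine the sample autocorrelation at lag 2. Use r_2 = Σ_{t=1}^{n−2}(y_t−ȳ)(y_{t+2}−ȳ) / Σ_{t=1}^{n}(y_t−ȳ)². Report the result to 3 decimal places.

Mean ȳ = (28 + 24 + 33 + 23 + 31 + 25 + 30)/7 = 27.7143
Numerator Σ_{t=1}^{5}(y_t−ȳ)(y_{t+2}−ȳ) = 56.6939
Denominator Σ(y_t−ȳ)² = 87.4286
r_2 = 56.6939 / 87.4286 = 0.648

0.648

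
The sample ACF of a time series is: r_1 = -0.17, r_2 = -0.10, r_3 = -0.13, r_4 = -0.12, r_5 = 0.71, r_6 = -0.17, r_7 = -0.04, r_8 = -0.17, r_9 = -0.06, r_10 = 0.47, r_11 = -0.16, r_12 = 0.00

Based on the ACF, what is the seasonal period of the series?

5

The largest autocorrelation is r_5 = 0.71, with a weaker echo at lag 10 (0.47); the remaining lags stay at or below 0.00.
The dominant spike at lag 5 indicates a seasonal period of 5.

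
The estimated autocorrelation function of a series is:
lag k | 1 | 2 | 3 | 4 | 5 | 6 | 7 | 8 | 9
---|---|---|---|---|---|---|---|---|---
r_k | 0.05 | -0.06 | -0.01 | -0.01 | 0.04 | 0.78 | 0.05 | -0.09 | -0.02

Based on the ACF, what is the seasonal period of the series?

The largest autocorrelation is r_6 = 0.78; the remaining lags stay at or below 0.05.
The dominant spike at lag 6 indicates a seasonal period of 6.

6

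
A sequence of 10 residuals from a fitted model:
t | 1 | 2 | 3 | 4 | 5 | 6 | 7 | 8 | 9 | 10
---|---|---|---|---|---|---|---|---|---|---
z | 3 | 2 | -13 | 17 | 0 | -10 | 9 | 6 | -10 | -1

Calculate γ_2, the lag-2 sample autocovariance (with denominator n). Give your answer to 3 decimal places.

Mean z̄ = (3 + 2 − 13 + 17 + 0 − 10 + 9 + 6 − 10 − 1)/10 = 0.3000
Σ_{t=1}^{8}(z_t−z̄)(z_{t+2}−z̄) = -333.8800
γ_2 = -333.8800 / 10 = -33.388

-33.388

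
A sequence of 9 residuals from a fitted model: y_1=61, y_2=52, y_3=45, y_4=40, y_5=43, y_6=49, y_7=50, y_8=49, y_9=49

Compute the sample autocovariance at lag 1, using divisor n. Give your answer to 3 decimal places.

Mean ȳ = (61 + 52 + 45 + 40 + 43 + 49 + 50 + 49 + 49)/9 = 48.6667
Σ_{t=1}^{8}(y_t−ȳ)(y_{t+1}−ȳ) = 108.8889
γ_1 = 108.8889 / 9 = 12.099

12.099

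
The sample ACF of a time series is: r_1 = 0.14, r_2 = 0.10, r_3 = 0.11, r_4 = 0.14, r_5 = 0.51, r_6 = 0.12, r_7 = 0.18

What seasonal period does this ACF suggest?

The largest autocorrelation is r_5 = 0.51; the remaining lags stay at or below 0.18.
The dominant spike at lag 5 indicates a seasonal period of 5.

5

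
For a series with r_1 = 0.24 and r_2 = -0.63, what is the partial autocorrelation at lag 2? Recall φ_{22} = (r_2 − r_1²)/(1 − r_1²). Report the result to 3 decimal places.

φ_{22} = (r_2 − r_1²) / (1 − r_1²)
r_1² = (0.24)² = 0.0576
Numerator = -0.63 − 0.0576 = -0.6876; denominator = 1 − 0.0576 = 0.9424
φ_{22} = -0.6876 / 0.9424 = -0.730

-0.730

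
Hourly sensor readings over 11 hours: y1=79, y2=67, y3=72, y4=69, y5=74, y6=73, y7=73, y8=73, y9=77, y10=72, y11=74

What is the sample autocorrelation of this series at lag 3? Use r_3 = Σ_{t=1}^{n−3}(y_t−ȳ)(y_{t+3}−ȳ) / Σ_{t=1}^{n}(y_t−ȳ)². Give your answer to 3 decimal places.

-0.278

Mean ȳ = (79 + 67 + 72 + 69 + 74 + 73 + 73 + 73 + 77 + 72 + 74)/11 = 73.0000
Numerator Σ_{t=1}^{8}(y_t−ȳ)(y_{t+3}−ȳ) = -30.0000
Denominator Σ(y_t−ȳ)² = 108.0000
r_3 = -30.0000 / 108.0000 = -0.278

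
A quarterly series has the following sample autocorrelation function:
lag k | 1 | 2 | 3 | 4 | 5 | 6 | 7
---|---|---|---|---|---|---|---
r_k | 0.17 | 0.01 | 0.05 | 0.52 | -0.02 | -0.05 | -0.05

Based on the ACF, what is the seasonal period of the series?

4

The largest autocorrelation is r_4 = 0.52; the remaining lags stay at or below 0.17.
The dominant spike at lag 4 indicates a seasonal period of 4.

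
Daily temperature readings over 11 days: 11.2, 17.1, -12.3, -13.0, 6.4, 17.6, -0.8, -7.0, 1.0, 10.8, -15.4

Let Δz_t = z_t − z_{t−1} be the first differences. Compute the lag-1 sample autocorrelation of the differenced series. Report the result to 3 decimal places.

First differences Δz: 5.9, -29.4, -0.7, 19.4, 11.2, -18.4, -6.2, 8.0, 9.8, -26.2
Mean of differences = -2.6600
Numerator Σ(Δz_t−Δz̄)(Δz_{t+1}−Δz̄) = -292.9736
Denominator Σ(Δz_t−Δz̄)² = 2554.1840
r_1(Δz) = -292.9736 / 2554.1840 = -0.115

-0.115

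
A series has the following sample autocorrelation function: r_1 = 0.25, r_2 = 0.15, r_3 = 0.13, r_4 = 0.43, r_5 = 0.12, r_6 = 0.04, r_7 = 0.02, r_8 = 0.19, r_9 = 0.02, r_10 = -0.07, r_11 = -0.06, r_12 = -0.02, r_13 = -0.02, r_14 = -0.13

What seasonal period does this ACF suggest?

4

The largest autocorrelation is r_4 = 0.43; the remaining lags stay at or below 0.25. The elevated value at lag 1 (0.25), dropping to 0.15 at lag 2, reflects decaying short-term dependence rather than seasonality.
The dominant spike at lag 4 indicates a seasonal period of 4.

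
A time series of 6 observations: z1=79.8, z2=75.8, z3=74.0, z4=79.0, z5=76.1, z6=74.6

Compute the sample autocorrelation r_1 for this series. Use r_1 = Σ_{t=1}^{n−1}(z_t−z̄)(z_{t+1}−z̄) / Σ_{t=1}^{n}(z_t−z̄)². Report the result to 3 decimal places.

Mean z̄ = (79.8 + 75.8 + 74.0 + 79.0 + 76.1 + 74.6)/6 = 76.5500
Deviations from mean: 3.2500, -0.7500, -2.5500, 2.4500, -0.4500, -1.9500
Σ(z_t−z̄)(z_{t+1}−z̄) = (-2.4375) + (1.9125) + (-6.2475) + (-1.1025) + (0.8775) = -6.9975
Denominator Σ(z_t−z̄)² = 27.6350
r_1 = -6.9975 / 27.6350 = -0.253

-0.253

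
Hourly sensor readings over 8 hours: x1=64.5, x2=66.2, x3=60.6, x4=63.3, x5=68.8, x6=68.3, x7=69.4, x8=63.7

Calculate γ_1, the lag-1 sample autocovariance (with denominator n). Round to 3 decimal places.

Mean x̄ = (64.5 + 66.2 + 60.6 + 63.3 + 68.8 + 68.3 + 69.4 + 63.7)/8 = 65.6000
Σ_{t=1}^{7}(x_t−x̄)(x_{t+1}−x̄) = 12.1600
γ_1 = 12.1600 / 8 = 1.520

1.520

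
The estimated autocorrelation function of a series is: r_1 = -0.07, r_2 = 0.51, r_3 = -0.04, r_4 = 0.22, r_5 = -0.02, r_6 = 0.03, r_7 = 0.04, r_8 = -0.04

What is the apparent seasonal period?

2

The largest autocorrelation is r_2 = 0.51, with a weaker echo at lag 4 (0.22); the remaining lags stay at or below 0.04.
The dominant spike at lag 2 indicates a seasonal period of 2.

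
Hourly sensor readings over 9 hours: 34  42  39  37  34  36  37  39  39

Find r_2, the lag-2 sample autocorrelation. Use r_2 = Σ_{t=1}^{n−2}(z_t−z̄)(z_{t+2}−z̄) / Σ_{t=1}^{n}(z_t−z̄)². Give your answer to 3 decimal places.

-0.249

Mean z̄ = (34 + 42 + 39 + 37 + 34 + 36 + 37 + 39 + 39)/9 = 37.4444
Numerator Σ_{t=1}^{7}(z_t−z̄)(z_{t+2}−z̄) = -13.5062
Denominator Σ(z_t−z̄)² = 54.2222
r_2 = -13.5062 / 54.2222 = -0.249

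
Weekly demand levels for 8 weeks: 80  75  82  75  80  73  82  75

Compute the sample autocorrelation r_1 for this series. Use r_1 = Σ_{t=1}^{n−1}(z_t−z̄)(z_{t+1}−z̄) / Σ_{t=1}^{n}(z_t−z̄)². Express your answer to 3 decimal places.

-0.856

Mean z̄ = (80 + 75 + 82 + 75 + 80 + 73 + 82 + 75)/8 = 77.7500
Deviations from mean: 2.2500, -2.7500, 4.2500, -2.7500, 2.2500, -4.7500, 4.2500, -2.7500
Σ(z_t−z̄)(z_{t+1}−z̄) = (-6.1875) + (-11.6875) + (-11.6875) + (-6.1875) + (-10.6875) + (-20.1875) + (-11.6875) = -78.3125
Denominator Σ(z_t−z̄)² = 91.5000
r_1 = -78.3125 / 91.5000 = -0.856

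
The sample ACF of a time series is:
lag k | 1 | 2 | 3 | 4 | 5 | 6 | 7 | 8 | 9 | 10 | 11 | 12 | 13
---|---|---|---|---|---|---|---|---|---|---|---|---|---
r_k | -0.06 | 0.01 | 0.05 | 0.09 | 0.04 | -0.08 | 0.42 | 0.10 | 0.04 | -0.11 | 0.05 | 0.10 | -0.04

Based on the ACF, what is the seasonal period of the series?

The largest autocorrelation is r_7 = 0.42; the remaining lags stay at or below 0.10.
The dominant spike at lag 7 indicates a seasonal period of 7.

7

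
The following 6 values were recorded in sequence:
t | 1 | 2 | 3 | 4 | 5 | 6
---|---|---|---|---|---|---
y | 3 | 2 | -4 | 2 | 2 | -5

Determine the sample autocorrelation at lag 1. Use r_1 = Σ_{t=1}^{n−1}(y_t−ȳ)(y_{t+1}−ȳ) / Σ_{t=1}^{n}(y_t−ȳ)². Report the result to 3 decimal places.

Mean ȳ = (3 + 2 − 4 + 2 + 2 − 5)/6 = 0.0000
Numerator Σ_{t=1}^{5}(y_t−ȳ)(y_{t+1}−ȳ) = -16.0000
Denominator Σ(y_t−ȳ)² = 62.0000
r_1 = -16.0000 / 62.0000 = -0.258

-0.258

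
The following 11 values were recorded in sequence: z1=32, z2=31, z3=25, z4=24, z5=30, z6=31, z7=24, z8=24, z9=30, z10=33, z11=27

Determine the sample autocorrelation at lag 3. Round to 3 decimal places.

-0.156

Mean z̄ = (32 + 31 + 25 + 24 + 30 + 31 + 24 + 24 + 30 + 33 + 27)/11 = 28.2727
Numerator Σ_{t=1}^{8}(z_t−z̄)(z_{t+3}−z̄) = -19.3140
Denominator Σ(z_t−z̄)² = 124.1818
r_3 = -19.3140 / 124.1818 = -0.156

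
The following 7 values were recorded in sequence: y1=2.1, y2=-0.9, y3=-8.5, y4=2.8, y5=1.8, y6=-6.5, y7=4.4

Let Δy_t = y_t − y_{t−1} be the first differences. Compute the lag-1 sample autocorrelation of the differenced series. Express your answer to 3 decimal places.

First differences Δy: -3.0, -7.6, 11.3, -1.0, -8.3, 10.9
Mean of differences = 0.3833
Numerator Σ(Δy_t−Δȳ)(Δy_{t+1}−Δȳ) = -154.5503
Denominator Σ(Δy_t−Δȳ)² = 382.2683
r_1(Δy) = -154.5503 / 382.2683 = -0.404

-0.404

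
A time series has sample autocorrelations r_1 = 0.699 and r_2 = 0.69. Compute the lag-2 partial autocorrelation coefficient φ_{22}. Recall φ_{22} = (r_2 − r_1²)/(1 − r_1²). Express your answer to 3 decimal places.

0.394

φ_{22} = (r_2 − r_1²) / (1 − r_1²)
r_1² = (0.699)² = 0.488601
Numerator = 0.69 − 0.4886 = 0.2014; denominator = 1 − 0.4886 = 0.5114
φ_{22} = 0.2014 / 0.5114 = 0.394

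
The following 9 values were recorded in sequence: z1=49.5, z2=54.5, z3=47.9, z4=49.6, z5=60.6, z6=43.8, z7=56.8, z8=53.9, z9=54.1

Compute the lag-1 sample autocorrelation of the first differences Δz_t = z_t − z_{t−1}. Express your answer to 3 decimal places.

-0.719

First differences Δz: 5.0, -6.6, 1.7, 11.0, -16.8, 13.0, -2.9, 0.2
Mean of differences = 0.5750
Numerator Σ(Δz_t−Δz̄)(Δz_{t+1}−Δz̄) = -466.9856
Denominator Σ(Δz_t−Δz̄)² = 649.4950
r_1(Δz) = -466.9856 / 649.4950 = -0.719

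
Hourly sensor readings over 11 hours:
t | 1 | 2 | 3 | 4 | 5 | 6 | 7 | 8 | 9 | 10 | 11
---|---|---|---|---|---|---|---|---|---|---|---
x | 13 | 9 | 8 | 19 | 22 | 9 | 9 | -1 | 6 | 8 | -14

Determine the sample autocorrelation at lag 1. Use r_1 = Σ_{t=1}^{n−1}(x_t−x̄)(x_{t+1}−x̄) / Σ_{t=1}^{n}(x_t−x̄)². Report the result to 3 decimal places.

0.200

Mean x̄ = (13 + 9 + 8 + 19 + 22 + 9 + 9 − 1 + 6 + 8 − 14)/11 = 8.0000
Numerator Σ_{t=1}^{10}(x_t−x̄)(x_{t+1}−x̄) = 183.0000
Denominator Σ(x_t−x̄)² = 914.0000
r_1 = 183.0000 / 914.0000 = 0.200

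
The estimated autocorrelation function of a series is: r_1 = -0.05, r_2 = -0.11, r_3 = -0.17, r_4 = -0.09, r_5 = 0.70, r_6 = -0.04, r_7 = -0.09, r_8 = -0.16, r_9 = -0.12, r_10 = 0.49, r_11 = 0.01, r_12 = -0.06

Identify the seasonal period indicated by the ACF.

The largest autocorrelation is r_5 = 0.70, with a weaker echo at lag 10 (0.49); the remaining lags stay at or below 0.01.
The dominant spike at lag 5 indicates a seasonal period of 5.

5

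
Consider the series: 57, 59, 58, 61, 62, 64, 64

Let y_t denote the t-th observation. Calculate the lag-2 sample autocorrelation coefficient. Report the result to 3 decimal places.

0.238

Mean ȳ = (57 + 59 + 58 + 61 + 62 + 64 + 64)/7 = 60.7143
Deviations from mean: -3.7143, -1.7143, -2.7143, 0.2857, 1.2857, 3.2857, 3.2857
Σ(y_t−ȳ)(y_{t+2}−ȳ) = (10.0816) + (-0.4898) + (-3.4898) + (0.9388) + (4.2245) = 11.2653
Denominator Σ(y_t−ȳ)² = 47.4286
r_2 = 11.2653 / 47.4286 = 0.238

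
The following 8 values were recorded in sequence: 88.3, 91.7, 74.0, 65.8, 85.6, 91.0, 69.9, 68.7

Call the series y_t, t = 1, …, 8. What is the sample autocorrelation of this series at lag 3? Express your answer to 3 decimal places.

Mean ȳ = (88.3 + 91.7 + 74.0 + 65.8 + 85.6 + 91.0 + 69.9 + 68.7)/8 = 79.3750
Σ(y_t−ȳ)(y_{t+3}−ȳ) = (-121.1569) + (76.7231) + (-62.4844) + (128.6231) + (-66.4519) = -44.7469
Denominator Σ(y_t−ȳ)² = 822.3550
r_3 = -44.7469 / 822.3550 = -0.054

-0.054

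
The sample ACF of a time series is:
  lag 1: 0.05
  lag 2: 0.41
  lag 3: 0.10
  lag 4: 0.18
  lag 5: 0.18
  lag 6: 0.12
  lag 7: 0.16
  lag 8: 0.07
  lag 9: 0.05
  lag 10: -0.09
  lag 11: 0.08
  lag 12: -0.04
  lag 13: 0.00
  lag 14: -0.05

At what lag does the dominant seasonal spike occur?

2

The largest autocorrelation is r_2 = 0.41; the remaining lags stay at or below 0.18.
The dominant spike at lag 2 indicates a seasonal period of 2.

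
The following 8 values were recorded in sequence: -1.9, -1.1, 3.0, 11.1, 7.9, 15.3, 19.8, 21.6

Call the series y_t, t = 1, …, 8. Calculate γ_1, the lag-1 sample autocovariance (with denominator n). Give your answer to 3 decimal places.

43.979

Mean ȳ = (-1.9 − 1.1 + 3.0 + 11.1 + 7.9 + 15.3 + 19.8 + 21.6)/8 = 9.4625
Deviations: -11.3625, -10.5625, -6.4625, 1.6375, -1.5625, 5.8375, 10.3375, 12.1375
Σ_{t=1}^{7}(y_t−ȳ)(y_{t+1}−ȳ) = 351.8311
γ_1 = 351.8311 / 8 = 43.979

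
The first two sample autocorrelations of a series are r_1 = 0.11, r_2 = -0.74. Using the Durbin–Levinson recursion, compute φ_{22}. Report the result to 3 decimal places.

φ_{22} = (r_2 − r_1²) / (1 − r_1²)
r_1² = (0.11)² = 0.0121
Numerator = -0.74 − 0.0121 = -0.7521; denominator = 1 − 0.0121 = 0.9879
φ_{22} = -0.7521 / 0.9879 = -0.761

-0.761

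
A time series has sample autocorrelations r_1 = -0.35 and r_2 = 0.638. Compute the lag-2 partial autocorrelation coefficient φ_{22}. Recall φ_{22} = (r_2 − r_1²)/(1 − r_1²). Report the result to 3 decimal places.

0.587

φ_{22} = (r_2 − r_1²) / (1 − r_1²)
r_1² = (-0.35)² = 0.1225
Numerator = 0.638 − 0.1225 = 0.5155; denominator = 1 − 0.1225 = 0.8775
φ_{22} = 0.5155 / 0.8775 = 0.587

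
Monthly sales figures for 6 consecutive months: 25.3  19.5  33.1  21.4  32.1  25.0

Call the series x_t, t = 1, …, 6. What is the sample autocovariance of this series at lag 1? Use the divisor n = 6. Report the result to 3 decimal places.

-18.094

Mean x̄ = (25.3 + 19.5 + 33.1 + 21.4 + 32.1 + 25.0)/6 = 26.0667
Σ_{t=1}^{5}(x_t−x̄)(x_{t+1}−x̄) = -108.5644
γ_1 = -108.5644 / 6 = -18.094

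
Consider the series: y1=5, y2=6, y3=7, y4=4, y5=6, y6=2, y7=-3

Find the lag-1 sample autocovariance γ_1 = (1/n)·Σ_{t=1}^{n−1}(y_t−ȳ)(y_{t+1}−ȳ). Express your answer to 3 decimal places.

2.671

Mean ȳ = (5 + 6 + 7 + 4 + 6 + 2 − 3)/7 = 3.8571
Σ_{t=1}^{6}(y_t−ȳ)(y_{t+1}−ȳ) = 18.6939
γ_1 = 18.6939 / 7 = 2.671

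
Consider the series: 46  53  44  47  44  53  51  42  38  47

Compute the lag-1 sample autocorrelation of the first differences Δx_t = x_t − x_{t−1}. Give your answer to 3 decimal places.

First differences Δx: 7, -9, 3, -3, 9, -2, -9, -4, 9
Mean of differences = 0.1111
Numerator Σ(Δx_t−Δx̄)(Δx_{t+1}−Δx̄) = -124.3457
Denominator Σ(Δx_t−Δx̄)² = 410.8889
r_1(Δx) = -124.3457 / 410.8889 = -0.303

-0.303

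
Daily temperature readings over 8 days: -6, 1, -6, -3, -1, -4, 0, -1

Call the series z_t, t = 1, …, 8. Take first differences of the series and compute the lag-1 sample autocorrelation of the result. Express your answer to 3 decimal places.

First differences Δz: 7, -7, 3, 2, -3, 4, -1
Mean of differences = 0.7143
Numerator Σ(Δz_t−Δz̄)(Δz_{t+1}−Δz̄) = -85.7959
Denominator Σ(Δz_t−Δz̄)² = 133.4286
r_1(Δz) = -85.7959 / 133.4286 = -0.643

-0.643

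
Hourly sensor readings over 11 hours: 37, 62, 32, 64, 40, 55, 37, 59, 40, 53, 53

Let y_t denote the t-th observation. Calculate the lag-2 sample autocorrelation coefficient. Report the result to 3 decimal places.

0.703

Mean ȳ = (37 + 62 + 32 + 64 + 40 + 55 + 37 + 59 + 40 + 53 + 53)/11 = 48.3636
Numerator Σ_{t=1}^{9}(y_t−ȳ)(y_{t+2}−ȳ) = 911.0083
Denominator Σ(y_t−ȳ)² = 1296.5455
r_2 = 911.0083 / 1296.5455 = 0.703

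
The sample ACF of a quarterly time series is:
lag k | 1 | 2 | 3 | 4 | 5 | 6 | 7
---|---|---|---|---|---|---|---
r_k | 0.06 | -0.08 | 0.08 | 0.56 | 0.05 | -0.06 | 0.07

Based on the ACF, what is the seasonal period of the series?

The largest autocorrelation is r_4 = 0.56; the remaining lags stay at or below 0.08.
The dominant spike at lag 4 indicates a seasonal period of 4.

4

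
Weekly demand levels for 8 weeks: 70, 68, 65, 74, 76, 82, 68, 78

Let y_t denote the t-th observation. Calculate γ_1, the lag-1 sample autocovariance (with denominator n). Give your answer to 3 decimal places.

Mean ȳ = (70 + 68 + 65 + 74 + 76 + 82 + 68 + 78)/8 = 72.6250
Deviations: -2.6250, -4.6250, -7.6250, 1.3750, 3.3750, 9.3750, -4.6250, 5.3750
Σ_{t=1}^{7}(y_t−ȳ)(y_{t+1}−ȳ) = 4.9844
γ_1 = 4.9844 / 8 = 0.623

0.623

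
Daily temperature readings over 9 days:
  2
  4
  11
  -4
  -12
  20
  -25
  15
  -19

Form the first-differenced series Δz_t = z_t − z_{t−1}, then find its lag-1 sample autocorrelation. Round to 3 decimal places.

-0.789

First differences Δz: 2, 7, -15, -8, 32, -45, 40, -34
Mean of differences = -2.6250
Numerator Σ(Δz_t−Δz̄)(Δz_{t+1}−Δz̄) = -4805.0156
Denominator Σ(Δz_t−Δz̄)² = 6091.8750
r_1(Δz) = -4805.0156 / 6091.8750 = -0.789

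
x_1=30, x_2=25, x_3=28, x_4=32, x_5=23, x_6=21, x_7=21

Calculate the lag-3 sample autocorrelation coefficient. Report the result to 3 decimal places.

-0.100

Mean x̄ = (30 + 25 + 28 + 32 + 23 + 21 + 21)/7 = 25.7143
Numerator Σ_{t=1}^{4}(x_t−x̄)(x_{t+3}−x̄) = -11.5306
Denominator Σ(x_t−x̄)² = 115.4286
r_3 = -11.5306 / 115.4286 = -0.100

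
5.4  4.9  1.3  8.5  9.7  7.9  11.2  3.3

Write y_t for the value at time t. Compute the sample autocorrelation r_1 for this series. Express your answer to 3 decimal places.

0.025

Mean ȳ = (5.4 + 4.9 + 1.3 + 8.5 + 9.7 + 7.9 + 11.2 + 3.3)/8 = 6.5250
Deviations from mean: -1.1250, -1.6250, -5.2250, 1.9750, 3.1750, 1.3750, 4.6750, -3.2250
Numerator Σ_{t=1}^{7}(y_t−ȳ)(y_{t+1}−ȳ) = 1.9869
Denominator Σ(y_t−ȳ)² = 79.3350
r_1 = 1.9869 / 79.3350 = 0.025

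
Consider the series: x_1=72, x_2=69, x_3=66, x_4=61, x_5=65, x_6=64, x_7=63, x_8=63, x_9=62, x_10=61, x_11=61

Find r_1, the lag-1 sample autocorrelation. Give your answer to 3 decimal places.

Mean x̄ = (72 + 69 + 66 + 61 + 65 + 64 + 63 + 63 + 62 + 61 + 61)/11 = 64.2727
Numerator Σ_{t=1}^{10}(x_t−x̄)(x_{t+1}−x̄) = 59.4711
Denominator Σ(x_t−x̄)² = 126.1818
r_1 = 59.4711 / 126.1818 = 0.471

0.471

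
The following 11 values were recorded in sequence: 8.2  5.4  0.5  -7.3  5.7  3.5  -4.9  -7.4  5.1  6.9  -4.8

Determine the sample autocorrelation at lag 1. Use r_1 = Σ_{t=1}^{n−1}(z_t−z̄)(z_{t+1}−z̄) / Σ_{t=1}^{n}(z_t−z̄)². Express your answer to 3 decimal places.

Mean z̄ = (8.2 + 5.4 + 0.5 − 7.3 + 5.7 + 3.5 − 4.9 − 7.4 + 5.1 + 6.9 − 4.8)/11 = 0.9909
Numerator Σ_{t=1}^{10}(z_t−z̄)(z_{t+1}−z̄) = -3.3037
Denominator Σ(z_t−z̄)² = 359.3091
r_1 = -3.3037 / 359.3091 = -0.009

-0.009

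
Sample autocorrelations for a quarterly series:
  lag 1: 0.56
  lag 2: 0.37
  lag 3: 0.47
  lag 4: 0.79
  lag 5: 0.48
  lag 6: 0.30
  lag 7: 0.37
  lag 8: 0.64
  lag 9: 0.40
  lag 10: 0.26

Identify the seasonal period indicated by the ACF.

4

The largest autocorrelation is r_4 = 0.79, with a weaker echo at lag 8 (0.64); the remaining lags stay at or below 0.56. The elevated value at lag 1 (0.56), dropping to 0.37 at lag 2, reflects decaying short-term dependence rather than seasonality.
The dominant spike at lag 4 indicates a seasonal period of 4.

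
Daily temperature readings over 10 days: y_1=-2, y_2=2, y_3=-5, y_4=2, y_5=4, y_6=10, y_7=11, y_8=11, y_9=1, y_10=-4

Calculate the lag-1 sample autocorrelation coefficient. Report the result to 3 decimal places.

Mean ȳ = (-2 + 2 − 5 + 2 + 4 + 10 + 11 + 11 + 1 − 4)/10 = 3.0000
Numerator Σ_{t=1}^{9}(y_t−ȳ)(y_{t+1}−ȳ) = 145.0000
Denominator Σ(y_t−ȳ)² = 322.0000
r_1 = 145.0000 / 322.0000 = 0.450

0.450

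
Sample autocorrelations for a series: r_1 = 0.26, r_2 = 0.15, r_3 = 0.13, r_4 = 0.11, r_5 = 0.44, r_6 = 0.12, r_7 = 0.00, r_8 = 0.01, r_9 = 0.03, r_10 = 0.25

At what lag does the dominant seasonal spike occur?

The largest autocorrelation is r_5 = 0.44; the remaining lags stay at or below 0.26. The elevated value at lag 1 (0.26), dropping to 0.15 at lag 2, reflects decaying short-term dependence rather than seasonality.
The dominant spike at lag 5 indicates a seasonal period of 5.

5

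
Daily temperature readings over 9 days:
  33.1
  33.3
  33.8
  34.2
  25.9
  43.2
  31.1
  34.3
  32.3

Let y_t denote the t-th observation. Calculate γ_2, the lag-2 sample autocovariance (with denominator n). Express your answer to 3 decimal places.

3.683

Mean ȳ = (33.1 + 33.3 + 33.8 + 34.2 + 25.9 + 43.2 + 31.1 + 34.3 + 32.3)/9 = 33.4667
Σ_{t=1}^{7}(y_t−ȳ)(y_{t+2}−ȳ) = 33.1511
γ_2 = 33.1511 / 9 = 3.683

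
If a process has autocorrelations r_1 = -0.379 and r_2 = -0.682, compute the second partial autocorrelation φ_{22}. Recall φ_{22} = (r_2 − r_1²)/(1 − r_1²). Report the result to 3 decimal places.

φ_{22} = (r_2 − r_1²) / (1 − r_1²)
r_1² = (-0.379)² = 0.143641
Numerator = -0.682 − 0.1436 = -0.8256; denominator = 1 − 0.1436 = 0.8564
φ_{22} = -0.8256 / 0.8564 = -0.964

-0.964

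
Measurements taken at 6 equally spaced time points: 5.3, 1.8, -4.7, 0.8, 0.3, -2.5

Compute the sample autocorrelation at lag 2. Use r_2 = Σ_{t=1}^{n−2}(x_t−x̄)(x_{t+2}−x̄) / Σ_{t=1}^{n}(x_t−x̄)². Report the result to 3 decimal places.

-0.436

Mean x̄ = (5.3 + 1.8 − 4.7 + 0.8 + 0.3 − 2.5)/6 = 0.1667
Deviations from mean: 5.1333, 1.6333, -4.8667, 0.6333, 0.1333, -2.6667
Σ(x_t−x̄)(x_{t+2}−x̄) = (-24.9822) + (1.0344) + (-0.6489) + (-1.6889) = -26.2856
Denominator Σ(x_t−x̄)² = 60.2333
r_2 = -26.2856 / 60.2333 = -0.436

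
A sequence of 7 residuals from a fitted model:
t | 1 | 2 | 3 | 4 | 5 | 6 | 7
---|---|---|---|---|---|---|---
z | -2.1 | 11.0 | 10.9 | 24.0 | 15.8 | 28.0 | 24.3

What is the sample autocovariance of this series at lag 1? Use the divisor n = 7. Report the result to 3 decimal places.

24.420

Mean z̄ = (-2.1 + 11.0 + 10.9 + 24.0 + 15.8 + 28.0 + 24.3)/7 = 15.9857
Deviations: -18.0857, -4.9857, -5.0857, 8.0143, -0.1857, 12.0143, 8.3143
Σ_{t=1}^{6}(z_t−z̄)(z_{t+1}−z̄) = 170.9384
γ_1 = 170.9384 / 7 = 24.420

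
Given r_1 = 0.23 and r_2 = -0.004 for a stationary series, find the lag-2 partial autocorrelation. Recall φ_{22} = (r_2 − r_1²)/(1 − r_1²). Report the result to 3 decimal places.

-0.060

φ_{22} = (r_2 − r_1²) / (1 − r_1²)
r_1² = (0.23)² = 0.0529
Numerator = -0.004 − 0.0529 = -0.0569; denominator = 1 − 0.0529 = 0.9471
φ_{22} = -0.0569 / 0.9471 = -0.060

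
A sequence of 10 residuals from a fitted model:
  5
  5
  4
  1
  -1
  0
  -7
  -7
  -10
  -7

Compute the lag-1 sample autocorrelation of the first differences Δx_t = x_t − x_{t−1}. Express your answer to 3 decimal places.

-0.466

First differences Δx: 0, -1, -3, -2, 1, -7, 0, -3, 3
Mean of differences = -1.3333
Numerator Σ(Δx_t−Δx̄)(Δx_{t+1}−Δx̄) = -30.7778
Denominator Σ(Δx_t−Δx̄)² = 66.0000
r_1(Δx) = -30.7778 / 66.0000 = -0.466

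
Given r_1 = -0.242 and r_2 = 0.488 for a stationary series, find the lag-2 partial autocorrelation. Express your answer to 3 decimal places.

φ_{22} = (r_2 − r_1²) / (1 − r_1²)
r_1² = (-0.242)² = 0.058564
Numerator = 0.488 − 0.0586 = 0.4294; denominator = 1 − 0.0586 = 0.9414
φ_{22} = 0.4294 / 0.9414 = 0.456

0.456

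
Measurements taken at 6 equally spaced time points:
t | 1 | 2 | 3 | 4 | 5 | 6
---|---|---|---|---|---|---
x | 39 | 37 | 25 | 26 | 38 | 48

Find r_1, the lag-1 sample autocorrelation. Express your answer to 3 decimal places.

0.256

Mean x̄ = (39 + 37 + 25 + 26 + 38 + 48)/6 = 35.5000
Deviations from mean: 3.5000, 1.5000, -10.5000, -9.5000, 2.5000, 12.5000
Numerator Σ_{t=1}^{5}(x_t−x̄)(x_{t+1}−x̄) = 96.7500
Denominator Σ(x_t−x̄)² = 377.5000
r_1 = 96.7500 / 377.5000 = 0.256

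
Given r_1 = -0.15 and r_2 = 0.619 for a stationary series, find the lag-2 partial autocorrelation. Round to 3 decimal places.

0.610

φ_{22} = (r_2 − r_1²) / (1 − r_1²)
r_1² = (-0.15)² = 0.0225
Numerator = 0.619 − 0.0225 = 0.5965; denominator = 1 − 0.0225 = 0.9775
φ_{22} = 0.5965 / 0.9775 = 0.610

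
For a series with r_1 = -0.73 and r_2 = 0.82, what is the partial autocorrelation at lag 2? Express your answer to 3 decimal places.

φ_{22} = (r_2 − r_1²) / (1 − r_1²)
r_1² = (-0.73)² = 0.5329
Numerator = 0.82 − 0.5329 = 0.2871; denominator = 1 − 0.5329 = 0.4671
φ_{22} = 0.2871 / 0.4671 = 0.615

0.615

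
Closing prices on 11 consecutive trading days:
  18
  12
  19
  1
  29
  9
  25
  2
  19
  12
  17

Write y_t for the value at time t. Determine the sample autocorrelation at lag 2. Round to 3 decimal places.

Mean ȳ = (18 + 12 + 19 + 1 + 29 + 9 + 25 + 2 + 19 + 12 + 17)/11 = 14.8182
Numerator Σ_{t=1}^{9}(y_t−ȳ)(y_{t+2}−ȳ) = 498.7521
Denominator Σ(y_t−ȳ)² = 759.6364
r_2 = 498.7521 / 759.6364 = 0.657

0.657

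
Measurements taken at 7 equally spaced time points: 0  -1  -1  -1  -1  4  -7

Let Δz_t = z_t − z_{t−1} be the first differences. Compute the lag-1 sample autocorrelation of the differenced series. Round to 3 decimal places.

-0.364

First differences Δz: -1, 0, 0, 0, 5, -11
Mean of differences = -1.1667
Numerator Σ(Δz_t−Δz̄)(Δz_{t+1}−Δz̄) = -50.5278
Denominator Σ(Δz_t−Δz̄)² = 138.8333
r_1(Δz) = -50.5278 / 138.8333 = -0.364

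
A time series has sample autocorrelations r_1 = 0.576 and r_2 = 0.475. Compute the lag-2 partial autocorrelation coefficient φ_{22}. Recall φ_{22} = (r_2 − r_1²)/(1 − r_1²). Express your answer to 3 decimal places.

φ_{22} = (r_2 − r_1²) / (1 − r_1²)
r_1² = (0.576)² = 0.331776
Numerator = 0.475 − 0.3318 = 0.1432; denominator = 1 − 0.3318 = 0.6682
φ_{22} = 0.1432 / 0.6682 = 0.214

0.214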